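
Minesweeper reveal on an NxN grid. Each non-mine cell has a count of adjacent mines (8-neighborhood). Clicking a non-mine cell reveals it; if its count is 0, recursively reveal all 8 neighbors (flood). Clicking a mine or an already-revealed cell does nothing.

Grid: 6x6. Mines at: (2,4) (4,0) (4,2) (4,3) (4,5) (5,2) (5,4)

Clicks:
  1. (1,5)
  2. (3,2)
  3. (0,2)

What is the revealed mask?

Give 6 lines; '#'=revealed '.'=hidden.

Answer: ######
######
####..
####..
......
......

Derivation:
Click 1 (1,5) count=1: revealed 1 new [(1,5)] -> total=1
Click 2 (3,2) count=2: revealed 1 new [(3,2)] -> total=2
Click 3 (0,2) count=0: revealed 18 new [(0,0) (0,1) (0,2) (0,3) (0,4) (0,5) (1,0) (1,1) (1,2) (1,3) (1,4) (2,0) (2,1) (2,2) (2,3) (3,0) (3,1) (3,3)] -> total=20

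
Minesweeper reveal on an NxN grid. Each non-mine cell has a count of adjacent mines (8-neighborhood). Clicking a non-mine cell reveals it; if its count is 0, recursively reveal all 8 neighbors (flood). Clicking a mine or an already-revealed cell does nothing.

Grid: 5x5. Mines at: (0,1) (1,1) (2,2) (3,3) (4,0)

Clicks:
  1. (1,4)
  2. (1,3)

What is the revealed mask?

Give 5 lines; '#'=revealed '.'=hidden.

Click 1 (1,4) count=0: revealed 8 new [(0,2) (0,3) (0,4) (1,2) (1,3) (1,4) (2,3) (2,4)] -> total=8
Click 2 (1,3) count=1: revealed 0 new [(none)] -> total=8

Answer: ..###
..###
...##
.....
.....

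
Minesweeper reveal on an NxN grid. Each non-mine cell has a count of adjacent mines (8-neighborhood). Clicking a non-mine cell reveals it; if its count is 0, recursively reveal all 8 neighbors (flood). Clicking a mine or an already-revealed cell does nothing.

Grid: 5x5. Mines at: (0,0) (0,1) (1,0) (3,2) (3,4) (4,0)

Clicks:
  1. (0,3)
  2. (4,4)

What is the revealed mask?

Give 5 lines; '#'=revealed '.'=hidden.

Click 1 (0,3) count=0: revealed 9 new [(0,2) (0,3) (0,4) (1,2) (1,3) (1,4) (2,2) (2,3) (2,4)] -> total=9
Click 2 (4,4) count=1: revealed 1 new [(4,4)] -> total=10

Answer: ..###
..###
..###
.....
....#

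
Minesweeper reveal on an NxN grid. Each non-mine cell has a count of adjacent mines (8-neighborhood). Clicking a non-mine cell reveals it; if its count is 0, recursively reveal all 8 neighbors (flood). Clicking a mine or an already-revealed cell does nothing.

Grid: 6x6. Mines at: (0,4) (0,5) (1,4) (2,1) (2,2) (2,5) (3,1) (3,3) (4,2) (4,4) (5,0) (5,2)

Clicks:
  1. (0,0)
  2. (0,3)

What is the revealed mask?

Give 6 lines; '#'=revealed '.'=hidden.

Click 1 (0,0) count=0: revealed 8 new [(0,0) (0,1) (0,2) (0,3) (1,0) (1,1) (1,2) (1,3)] -> total=8
Click 2 (0,3) count=2: revealed 0 new [(none)] -> total=8

Answer: ####..
####..
......
......
......
......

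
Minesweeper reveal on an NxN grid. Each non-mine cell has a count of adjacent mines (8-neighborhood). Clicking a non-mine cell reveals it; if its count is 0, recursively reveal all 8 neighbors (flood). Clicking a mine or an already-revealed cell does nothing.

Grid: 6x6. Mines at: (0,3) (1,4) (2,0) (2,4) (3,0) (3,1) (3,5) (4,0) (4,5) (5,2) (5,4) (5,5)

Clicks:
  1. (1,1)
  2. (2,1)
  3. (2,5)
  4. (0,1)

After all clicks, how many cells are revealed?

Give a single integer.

Click 1 (1,1) count=1: revealed 1 new [(1,1)] -> total=1
Click 2 (2,1) count=3: revealed 1 new [(2,1)] -> total=2
Click 3 (2,5) count=3: revealed 1 new [(2,5)] -> total=3
Click 4 (0,1) count=0: revealed 5 new [(0,0) (0,1) (0,2) (1,0) (1,2)] -> total=8

Answer: 8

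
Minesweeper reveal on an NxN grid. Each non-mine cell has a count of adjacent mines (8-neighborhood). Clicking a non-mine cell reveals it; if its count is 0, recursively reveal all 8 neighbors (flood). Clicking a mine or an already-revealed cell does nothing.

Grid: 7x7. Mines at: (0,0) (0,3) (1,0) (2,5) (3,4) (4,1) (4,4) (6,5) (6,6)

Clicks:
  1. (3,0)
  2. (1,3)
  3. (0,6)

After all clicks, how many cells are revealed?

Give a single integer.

Answer: 8

Derivation:
Click 1 (3,0) count=1: revealed 1 new [(3,0)] -> total=1
Click 2 (1,3) count=1: revealed 1 new [(1,3)] -> total=2
Click 3 (0,6) count=0: revealed 6 new [(0,4) (0,5) (0,6) (1,4) (1,5) (1,6)] -> total=8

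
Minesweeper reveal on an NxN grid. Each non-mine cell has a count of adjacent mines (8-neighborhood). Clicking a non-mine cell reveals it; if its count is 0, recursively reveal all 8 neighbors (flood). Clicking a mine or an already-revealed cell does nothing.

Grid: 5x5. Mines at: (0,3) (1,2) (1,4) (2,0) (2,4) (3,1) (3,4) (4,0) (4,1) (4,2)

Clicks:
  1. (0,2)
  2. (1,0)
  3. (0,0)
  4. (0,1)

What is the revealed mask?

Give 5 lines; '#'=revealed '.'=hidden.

Click 1 (0,2) count=2: revealed 1 new [(0,2)] -> total=1
Click 2 (1,0) count=1: revealed 1 new [(1,0)] -> total=2
Click 3 (0,0) count=0: revealed 3 new [(0,0) (0,1) (1,1)] -> total=5
Click 4 (0,1) count=1: revealed 0 new [(none)] -> total=5

Answer: ###..
##...
.....
.....
.....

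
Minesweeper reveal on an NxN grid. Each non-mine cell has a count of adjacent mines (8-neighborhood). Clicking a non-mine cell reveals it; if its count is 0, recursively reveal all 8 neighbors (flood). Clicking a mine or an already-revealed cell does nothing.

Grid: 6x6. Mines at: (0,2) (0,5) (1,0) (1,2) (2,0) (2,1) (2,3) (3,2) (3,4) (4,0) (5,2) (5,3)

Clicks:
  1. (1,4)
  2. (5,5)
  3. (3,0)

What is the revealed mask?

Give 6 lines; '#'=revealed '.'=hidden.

Click 1 (1,4) count=2: revealed 1 new [(1,4)] -> total=1
Click 2 (5,5) count=0: revealed 4 new [(4,4) (4,5) (5,4) (5,5)] -> total=5
Click 3 (3,0) count=3: revealed 1 new [(3,0)] -> total=6

Answer: ......
....#.
......
#.....
....##
....##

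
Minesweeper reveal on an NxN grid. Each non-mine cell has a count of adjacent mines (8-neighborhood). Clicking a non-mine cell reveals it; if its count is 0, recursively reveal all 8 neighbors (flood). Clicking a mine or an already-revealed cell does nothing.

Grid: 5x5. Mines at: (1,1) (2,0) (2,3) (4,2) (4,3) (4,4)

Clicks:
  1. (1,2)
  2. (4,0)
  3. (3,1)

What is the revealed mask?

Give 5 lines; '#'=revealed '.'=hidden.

Answer: .....
..#..
.....
##...
##...

Derivation:
Click 1 (1,2) count=2: revealed 1 new [(1,2)] -> total=1
Click 2 (4,0) count=0: revealed 4 new [(3,0) (3,1) (4,0) (4,1)] -> total=5
Click 3 (3,1) count=2: revealed 0 new [(none)] -> total=5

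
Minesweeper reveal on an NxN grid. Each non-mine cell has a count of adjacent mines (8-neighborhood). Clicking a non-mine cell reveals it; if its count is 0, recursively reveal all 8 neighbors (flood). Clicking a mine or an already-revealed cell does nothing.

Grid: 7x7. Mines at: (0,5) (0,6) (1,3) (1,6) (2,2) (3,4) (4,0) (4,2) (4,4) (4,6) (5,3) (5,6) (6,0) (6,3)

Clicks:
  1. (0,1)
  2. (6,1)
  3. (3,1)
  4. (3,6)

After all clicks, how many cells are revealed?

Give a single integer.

Click 1 (0,1) count=0: revealed 10 new [(0,0) (0,1) (0,2) (1,0) (1,1) (1,2) (2,0) (2,1) (3,0) (3,1)] -> total=10
Click 2 (6,1) count=1: revealed 1 new [(6,1)] -> total=11
Click 3 (3,1) count=3: revealed 0 new [(none)] -> total=11
Click 4 (3,6) count=1: revealed 1 new [(3,6)] -> total=12

Answer: 12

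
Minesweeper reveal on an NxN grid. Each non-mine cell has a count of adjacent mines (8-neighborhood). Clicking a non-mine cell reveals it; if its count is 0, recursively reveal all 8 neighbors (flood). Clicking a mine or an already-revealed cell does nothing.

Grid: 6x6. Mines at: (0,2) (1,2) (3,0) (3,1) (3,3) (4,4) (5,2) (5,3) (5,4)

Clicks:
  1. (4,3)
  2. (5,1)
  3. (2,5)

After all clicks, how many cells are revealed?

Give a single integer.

Answer: 13

Derivation:
Click 1 (4,3) count=5: revealed 1 new [(4,3)] -> total=1
Click 2 (5,1) count=1: revealed 1 new [(5,1)] -> total=2
Click 3 (2,5) count=0: revealed 11 new [(0,3) (0,4) (0,5) (1,3) (1,4) (1,5) (2,3) (2,4) (2,5) (3,4) (3,5)] -> total=13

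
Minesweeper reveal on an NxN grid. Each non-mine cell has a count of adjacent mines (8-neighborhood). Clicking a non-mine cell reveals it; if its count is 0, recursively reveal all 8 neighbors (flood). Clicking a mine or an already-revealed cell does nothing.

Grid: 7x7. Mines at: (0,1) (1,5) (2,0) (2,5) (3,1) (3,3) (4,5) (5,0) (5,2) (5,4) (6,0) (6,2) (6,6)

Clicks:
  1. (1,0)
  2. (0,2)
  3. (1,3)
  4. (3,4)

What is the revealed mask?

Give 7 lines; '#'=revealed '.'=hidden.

Answer: ..###..
#.###..
..###..
....#..
.......
.......
.......

Derivation:
Click 1 (1,0) count=2: revealed 1 new [(1,0)] -> total=1
Click 2 (0,2) count=1: revealed 1 new [(0,2)] -> total=2
Click 3 (1,3) count=0: revealed 8 new [(0,3) (0,4) (1,2) (1,3) (1,4) (2,2) (2,3) (2,4)] -> total=10
Click 4 (3,4) count=3: revealed 1 new [(3,4)] -> total=11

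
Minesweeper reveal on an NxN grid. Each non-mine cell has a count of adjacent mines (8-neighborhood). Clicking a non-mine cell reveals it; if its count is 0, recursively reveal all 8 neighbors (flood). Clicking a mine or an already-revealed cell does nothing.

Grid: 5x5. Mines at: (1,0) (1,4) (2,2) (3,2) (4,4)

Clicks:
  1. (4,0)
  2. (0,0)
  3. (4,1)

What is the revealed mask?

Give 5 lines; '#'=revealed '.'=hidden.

Click 1 (4,0) count=0: revealed 6 new [(2,0) (2,1) (3,0) (3,1) (4,0) (4,1)] -> total=6
Click 2 (0,0) count=1: revealed 1 new [(0,0)] -> total=7
Click 3 (4,1) count=1: revealed 0 new [(none)] -> total=7

Answer: #....
.....
##...
##...
##...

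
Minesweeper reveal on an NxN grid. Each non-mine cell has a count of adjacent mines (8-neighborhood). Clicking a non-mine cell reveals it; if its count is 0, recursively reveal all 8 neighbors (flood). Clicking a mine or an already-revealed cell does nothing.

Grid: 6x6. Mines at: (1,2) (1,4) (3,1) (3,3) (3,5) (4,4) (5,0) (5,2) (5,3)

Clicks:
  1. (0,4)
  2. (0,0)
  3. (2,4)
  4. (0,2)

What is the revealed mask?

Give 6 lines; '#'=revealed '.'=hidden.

Answer: ###.#.
##....
##..#.
......
......
......

Derivation:
Click 1 (0,4) count=1: revealed 1 new [(0,4)] -> total=1
Click 2 (0,0) count=0: revealed 6 new [(0,0) (0,1) (1,0) (1,1) (2,0) (2,1)] -> total=7
Click 3 (2,4) count=3: revealed 1 new [(2,4)] -> total=8
Click 4 (0,2) count=1: revealed 1 new [(0,2)] -> total=9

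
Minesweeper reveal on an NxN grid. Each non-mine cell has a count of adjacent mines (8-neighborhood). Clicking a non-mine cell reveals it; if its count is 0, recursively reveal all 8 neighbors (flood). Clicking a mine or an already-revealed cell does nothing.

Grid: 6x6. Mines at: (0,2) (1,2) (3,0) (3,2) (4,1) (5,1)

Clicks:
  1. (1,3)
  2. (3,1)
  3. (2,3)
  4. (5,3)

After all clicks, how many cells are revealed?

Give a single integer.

Answer: 21

Derivation:
Click 1 (1,3) count=2: revealed 1 new [(1,3)] -> total=1
Click 2 (3,1) count=3: revealed 1 new [(3,1)] -> total=2
Click 3 (2,3) count=2: revealed 1 new [(2,3)] -> total=3
Click 4 (5,3) count=0: revealed 18 new [(0,3) (0,4) (0,5) (1,4) (1,5) (2,4) (2,5) (3,3) (3,4) (3,5) (4,2) (4,3) (4,4) (4,5) (5,2) (5,3) (5,4) (5,5)] -> total=21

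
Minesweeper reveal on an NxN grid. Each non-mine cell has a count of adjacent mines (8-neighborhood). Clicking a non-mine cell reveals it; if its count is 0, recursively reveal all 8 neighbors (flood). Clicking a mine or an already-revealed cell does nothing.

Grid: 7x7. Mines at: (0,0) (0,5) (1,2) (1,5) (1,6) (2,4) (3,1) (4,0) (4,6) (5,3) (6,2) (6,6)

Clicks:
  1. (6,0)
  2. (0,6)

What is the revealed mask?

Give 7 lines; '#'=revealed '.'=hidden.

Answer: ......#
.......
.......
.......
.......
##.....
##.....

Derivation:
Click 1 (6,0) count=0: revealed 4 new [(5,0) (5,1) (6,0) (6,1)] -> total=4
Click 2 (0,6) count=3: revealed 1 new [(0,6)] -> total=5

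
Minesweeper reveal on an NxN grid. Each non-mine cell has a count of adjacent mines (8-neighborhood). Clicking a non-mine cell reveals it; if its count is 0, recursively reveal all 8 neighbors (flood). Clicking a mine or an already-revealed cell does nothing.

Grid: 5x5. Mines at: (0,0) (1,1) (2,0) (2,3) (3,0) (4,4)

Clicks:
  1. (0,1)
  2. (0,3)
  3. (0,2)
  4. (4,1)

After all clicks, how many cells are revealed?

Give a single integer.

Answer: 8

Derivation:
Click 1 (0,1) count=2: revealed 1 new [(0,1)] -> total=1
Click 2 (0,3) count=0: revealed 6 new [(0,2) (0,3) (0,4) (1,2) (1,3) (1,4)] -> total=7
Click 3 (0,2) count=1: revealed 0 new [(none)] -> total=7
Click 4 (4,1) count=1: revealed 1 new [(4,1)] -> total=8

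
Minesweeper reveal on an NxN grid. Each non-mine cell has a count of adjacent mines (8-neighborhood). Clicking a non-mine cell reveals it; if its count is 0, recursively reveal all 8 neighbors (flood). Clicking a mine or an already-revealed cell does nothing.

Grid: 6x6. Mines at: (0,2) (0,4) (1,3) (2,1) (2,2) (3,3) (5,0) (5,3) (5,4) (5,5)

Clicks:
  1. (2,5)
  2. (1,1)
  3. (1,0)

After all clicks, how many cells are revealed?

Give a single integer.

Click 1 (2,5) count=0: revealed 8 new [(1,4) (1,5) (2,4) (2,5) (3,4) (3,5) (4,4) (4,5)] -> total=8
Click 2 (1,1) count=3: revealed 1 new [(1,1)] -> total=9
Click 3 (1,0) count=1: revealed 1 new [(1,0)] -> total=10

Answer: 10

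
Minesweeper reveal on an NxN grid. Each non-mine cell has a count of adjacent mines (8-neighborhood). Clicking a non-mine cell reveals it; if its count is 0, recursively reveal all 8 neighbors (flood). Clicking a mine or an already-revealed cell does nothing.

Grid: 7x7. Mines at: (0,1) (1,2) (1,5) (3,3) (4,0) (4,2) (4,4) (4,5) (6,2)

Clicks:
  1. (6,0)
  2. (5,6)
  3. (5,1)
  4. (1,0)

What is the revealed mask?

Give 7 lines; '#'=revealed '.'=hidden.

Click 1 (6,0) count=0: revealed 4 new [(5,0) (5,1) (6,0) (6,1)] -> total=4
Click 2 (5,6) count=1: revealed 1 new [(5,6)] -> total=5
Click 3 (5,1) count=3: revealed 0 new [(none)] -> total=5
Click 4 (1,0) count=1: revealed 1 new [(1,0)] -> total=6

Answer: .......
#......
.......
.......
.......
##....#
##.....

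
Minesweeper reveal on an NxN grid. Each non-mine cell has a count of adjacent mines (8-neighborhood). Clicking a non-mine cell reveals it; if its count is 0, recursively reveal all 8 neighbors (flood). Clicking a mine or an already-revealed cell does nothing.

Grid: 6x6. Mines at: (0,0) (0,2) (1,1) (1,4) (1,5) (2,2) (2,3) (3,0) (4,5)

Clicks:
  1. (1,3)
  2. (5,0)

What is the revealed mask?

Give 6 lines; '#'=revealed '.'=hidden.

Answer: ......
...#..
......
.####.
#####.
#####.

Derivation:
Click 1 (1,3) count=4: revealed 1 new [(1,3)] -> total=1
Click 2 (5,0) count=0: revealed 14 new [(3,1) (3,2) (3,3) (3,4) (4,0) (4,1) (4,2) (4,3) (4,4) (5,0) (5,1) (5,2) (5,3) (5,4)] -> total=15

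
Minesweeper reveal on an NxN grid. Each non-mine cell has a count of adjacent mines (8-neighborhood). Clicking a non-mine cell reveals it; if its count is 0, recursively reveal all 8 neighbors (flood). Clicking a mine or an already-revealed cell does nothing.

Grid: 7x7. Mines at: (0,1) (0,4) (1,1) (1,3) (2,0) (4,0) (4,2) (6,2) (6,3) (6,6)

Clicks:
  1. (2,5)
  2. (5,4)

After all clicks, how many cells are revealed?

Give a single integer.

Answer: 21

Derivation:
Click 1 (2,5) count=0: revealed 21 new [(0,5) (0,6) (1,4) (1,5) (1,6) (2,3) (2,4) (2,5) (2,6) (3,3) (3,4) (3,5) (3,6) (4,3) (4,4) (4,5) (4,6) (5,3) (5,4) (5,5) (5,6)] -> total=21
Click 2 (5,4) count=1: revealed 0 new [(none)] -> total=21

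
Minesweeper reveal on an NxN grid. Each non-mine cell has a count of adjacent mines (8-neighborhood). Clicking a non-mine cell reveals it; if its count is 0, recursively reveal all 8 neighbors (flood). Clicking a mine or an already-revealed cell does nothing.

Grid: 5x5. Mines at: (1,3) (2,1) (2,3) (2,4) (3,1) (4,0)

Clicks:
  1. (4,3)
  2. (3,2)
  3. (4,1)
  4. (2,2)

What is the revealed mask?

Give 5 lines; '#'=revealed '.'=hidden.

Answer: .....
.....
..#..
..###
.####

Derivation:
Click 1 (4,3) count=0: revealed 6 new [(3,2) (3,3) (3,4) (4,2) (4,3) (4,4)] -> total=6
Click 2 (3,2) count=3: revealed 0 new [(none)] -> total=6
Click 3 (4,1) count=2: revealed 1 new [(4,1)] -> total=7
Click 4 (2,2) count=4: revealed 1 new [(2,2)] -> total=8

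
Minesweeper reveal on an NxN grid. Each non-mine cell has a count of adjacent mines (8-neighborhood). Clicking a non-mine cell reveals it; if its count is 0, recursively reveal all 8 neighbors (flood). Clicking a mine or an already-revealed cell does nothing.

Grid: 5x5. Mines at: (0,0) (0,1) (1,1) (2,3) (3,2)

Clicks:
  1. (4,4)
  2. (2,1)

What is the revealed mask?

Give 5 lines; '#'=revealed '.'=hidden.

Answer: .....
.....
.#...
...##
...##

Derivation:
Click 1 (4,4) count=0: revealed 4 new [(3,3) (3,4) (4,3) (4,4)] -> total=4
Click 2 (2,1) count=2: revealed 1 new [(2,1)] -> total=5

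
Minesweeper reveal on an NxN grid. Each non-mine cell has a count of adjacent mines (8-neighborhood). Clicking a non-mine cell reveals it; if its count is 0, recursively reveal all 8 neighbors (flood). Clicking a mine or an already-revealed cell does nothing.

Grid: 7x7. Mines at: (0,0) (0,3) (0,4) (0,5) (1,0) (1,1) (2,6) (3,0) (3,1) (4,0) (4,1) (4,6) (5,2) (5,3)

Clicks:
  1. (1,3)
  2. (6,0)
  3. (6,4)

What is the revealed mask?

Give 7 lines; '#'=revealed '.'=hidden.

Answer: .......
...#...
.......
.......
.......
##.....
##..#..

Derivation:
Click 1 (1,3) count=2: revealed 1 new [(1,3)] -> total=1
Click 2 (6,0) count=0: revealed 4 new [(5,0) (5,1) (6,0) (6,1)] -> total=5
Click 3 (6,4) count=1: revealed 1 new [(6,4)] -> total=6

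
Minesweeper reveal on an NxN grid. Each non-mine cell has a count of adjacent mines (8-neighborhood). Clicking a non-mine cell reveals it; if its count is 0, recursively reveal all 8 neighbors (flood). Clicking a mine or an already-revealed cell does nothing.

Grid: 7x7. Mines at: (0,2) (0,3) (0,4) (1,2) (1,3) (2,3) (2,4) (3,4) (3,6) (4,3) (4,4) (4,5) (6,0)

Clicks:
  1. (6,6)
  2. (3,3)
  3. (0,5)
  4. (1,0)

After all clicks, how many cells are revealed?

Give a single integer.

Answer: 28

Derivation:
Click 1 (6,6) count=0: revealed 12 new [(5,1) (5,2) (5,3) (5,4) (5,5) (5,6) (6,1) (6,2) (6,3) (6,4) (6,5) (6,6)] -> total=12
Click 2 (3,3) count=5: revealed 1 new [(3,3)] -> total=13
Click 3 (0,5) count=1: revealed 1 new [(0,5)] -> total=14
Click 4 (1,0) count=0: revealed 14 new [(0,0) (0,1) (1,0) (1,1) (2,0) (2,1) (2,2) (3,0) (3,1) (3,2) (4,0) (4,1) (4,2) (5,0)] -> total=28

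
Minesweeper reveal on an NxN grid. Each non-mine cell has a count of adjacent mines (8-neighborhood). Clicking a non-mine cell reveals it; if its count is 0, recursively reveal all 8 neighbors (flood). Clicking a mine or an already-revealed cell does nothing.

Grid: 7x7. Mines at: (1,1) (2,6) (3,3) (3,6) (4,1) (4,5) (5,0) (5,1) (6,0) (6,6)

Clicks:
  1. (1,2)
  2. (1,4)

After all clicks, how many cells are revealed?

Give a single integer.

Answer: 14

Derivation:
Click 1 (1,2) count=1: revealed 1 new [(1,2)] -> total=1
Click 2 (1,4) count=0: revealed 13 new [(0,2) (0,3) (0,4) (0,5) (0,6) (1,3) (1,4) (1,5) (1,6) (2,2) (2,3) (2,4) (2,5)] -> total=14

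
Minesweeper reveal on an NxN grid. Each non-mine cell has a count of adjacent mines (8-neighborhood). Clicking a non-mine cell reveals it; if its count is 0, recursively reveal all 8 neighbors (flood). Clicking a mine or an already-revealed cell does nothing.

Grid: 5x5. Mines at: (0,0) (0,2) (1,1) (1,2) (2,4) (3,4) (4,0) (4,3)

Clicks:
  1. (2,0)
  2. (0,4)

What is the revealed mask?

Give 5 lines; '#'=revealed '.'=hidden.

Answer: ...##
...##
#....
.....
.....

Derivation:
Click 1 (2,0) count=1: revealed 1 new [(2,0)] -> total=1
Click 2 (0,4) count=0: revealed 4 new [(0,3) (0,4) (1,3) (1,4)] -> total=5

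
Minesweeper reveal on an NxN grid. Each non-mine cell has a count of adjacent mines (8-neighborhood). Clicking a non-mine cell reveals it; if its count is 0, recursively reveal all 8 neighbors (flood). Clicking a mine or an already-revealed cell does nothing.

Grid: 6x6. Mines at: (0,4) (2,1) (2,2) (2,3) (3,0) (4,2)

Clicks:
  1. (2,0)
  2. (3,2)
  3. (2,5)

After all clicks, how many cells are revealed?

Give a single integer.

Click 1 (2,0) count=2: revealed 1 new [(2,0)] -> total=1
Click 2 (3,2) count=4: revealed 1 new [(3,2)] -> total=2
Click 3 (2,5) count=0: revealed 13 new [(1,4) (1,5) (2,4) (2,5) (3,3) (3,4) (3,5) (4,3) (4,4) (4,5) (5,3) (5,4) (5,5)] -> total=15

Answer: 15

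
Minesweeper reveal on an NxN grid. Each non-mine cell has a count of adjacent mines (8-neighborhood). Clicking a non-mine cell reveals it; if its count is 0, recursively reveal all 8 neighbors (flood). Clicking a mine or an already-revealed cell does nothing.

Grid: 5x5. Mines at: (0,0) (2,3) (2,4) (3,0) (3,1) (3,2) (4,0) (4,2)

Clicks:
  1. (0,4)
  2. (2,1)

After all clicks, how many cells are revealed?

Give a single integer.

Click 1 (0,4) count=0: revealed 8 new [(0,1) (0,2) (0,3) (0,4) (1,1) (1,2) (1,3) (1,4)] -> total=8
Click 2 (2,1) count=3: revealed 1 new [(2,1)] -> total=9

Answer: 9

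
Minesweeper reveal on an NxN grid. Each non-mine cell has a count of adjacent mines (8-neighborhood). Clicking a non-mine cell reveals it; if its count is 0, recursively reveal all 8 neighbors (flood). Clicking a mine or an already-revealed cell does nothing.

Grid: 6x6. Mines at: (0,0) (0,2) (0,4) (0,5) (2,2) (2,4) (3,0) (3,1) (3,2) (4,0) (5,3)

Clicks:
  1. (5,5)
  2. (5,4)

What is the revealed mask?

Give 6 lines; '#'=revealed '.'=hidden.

Click 1 (5,5) count=0: revealed 6 new [(3,4) (3,5) (4,4) (4,5) (5,4) (5,5)] -> total=6
Click 2 (5,4) count=1: revealed 0 new [(none)] -> total=6

Answer: ......
......
......
....##
....##
....##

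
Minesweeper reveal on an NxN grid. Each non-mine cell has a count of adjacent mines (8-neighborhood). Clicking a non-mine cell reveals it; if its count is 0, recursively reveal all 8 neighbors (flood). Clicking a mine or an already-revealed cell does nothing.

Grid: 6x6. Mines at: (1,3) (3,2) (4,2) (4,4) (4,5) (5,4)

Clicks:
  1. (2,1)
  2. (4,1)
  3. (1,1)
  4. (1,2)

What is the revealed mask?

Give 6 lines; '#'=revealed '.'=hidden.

Answer: ###...
###...
###...
##....
##....
##....

Derivation:
Click 1 (2,1) count=1: revealed 1 new [(2,1)] -> total=1
Click 2 (4,1) count=2: revealed 1 new [(4,1)] -> total=2
Click 3 (1,1) count=0: revealed 13 new [(0,0) (0,1) (0,2) (1,0) (1,1) (1,2) (2,0) (2,2) (3,0) (3,1) (4,0) (5,0) (5,1)] -> total=15
Click 4 (1,2) count=1: revealed 0 new [(none)] -> total=15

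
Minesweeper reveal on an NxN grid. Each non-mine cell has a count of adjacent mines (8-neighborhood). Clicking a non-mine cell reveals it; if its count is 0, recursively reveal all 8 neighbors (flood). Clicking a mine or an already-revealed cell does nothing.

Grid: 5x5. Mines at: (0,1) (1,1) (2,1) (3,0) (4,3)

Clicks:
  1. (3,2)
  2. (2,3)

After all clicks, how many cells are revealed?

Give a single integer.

Click 1 (3,2) count=2: revealed 1 new [(3,2)] -> total=1
Click 2 (2,3) count=0: revealed 11 new [(0,2) (0,3) (0,4) (1,2) (1,3) (1,4) (2,2) (2,3) (2,4) (3,3) (3,4)] -> total=12

Answer: 12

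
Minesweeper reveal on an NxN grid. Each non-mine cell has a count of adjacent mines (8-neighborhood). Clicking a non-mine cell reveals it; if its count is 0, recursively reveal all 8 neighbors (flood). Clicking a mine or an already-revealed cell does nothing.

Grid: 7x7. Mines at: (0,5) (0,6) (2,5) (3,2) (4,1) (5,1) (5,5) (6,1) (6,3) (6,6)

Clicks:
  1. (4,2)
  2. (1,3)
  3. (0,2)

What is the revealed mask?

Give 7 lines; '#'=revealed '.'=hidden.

Click 1 (4,2) count=3: revealed 1 new [(4,2)] -> total=1
Click 2 (1,3) count=0: revealed 17 new [(0,0) (0,1) (0,2) (0,3) (0,4) (1,0) (1,1) (1,2) (1,3) (1,4) (2,0) (2,1) (2,2) (2,3) (2,4) (3,0) (3,1)] -> total=18
Click 3 (0,2) count=0: revealed 0 new [(none)] -> total=18

Answer: #####..
#####..
#####..
##.....
..#....
.......
.......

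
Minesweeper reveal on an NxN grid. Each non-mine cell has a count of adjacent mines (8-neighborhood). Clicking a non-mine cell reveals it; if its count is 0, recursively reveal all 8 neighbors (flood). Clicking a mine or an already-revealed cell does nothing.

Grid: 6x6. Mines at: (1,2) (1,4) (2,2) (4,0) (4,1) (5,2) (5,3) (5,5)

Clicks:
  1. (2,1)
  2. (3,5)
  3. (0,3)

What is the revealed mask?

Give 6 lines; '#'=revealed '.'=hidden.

Click 1 (2,1) count=2: revealed 1 new [(2,1)] -> total=1
Click 2 (3,5) count=0: revealed 9 new [(2,3) (2,4) (2,5) (3,3) (3,4) (3,5) (4,3) (4,4) (4,5)] -> total=10
Click 3 (0,3) count=2: revealed 1 new [(0,3)] -> total=11

Answer: ...#..
......
.#.###
...###
...###
......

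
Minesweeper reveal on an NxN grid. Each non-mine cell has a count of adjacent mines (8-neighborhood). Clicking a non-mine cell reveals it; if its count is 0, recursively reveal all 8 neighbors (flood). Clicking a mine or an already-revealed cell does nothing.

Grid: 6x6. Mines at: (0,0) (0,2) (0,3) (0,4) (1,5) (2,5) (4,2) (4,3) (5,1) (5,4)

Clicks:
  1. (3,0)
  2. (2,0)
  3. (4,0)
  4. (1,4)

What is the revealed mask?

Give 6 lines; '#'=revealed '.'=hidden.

Click 1 (3,0) count=0: revealed 17 new [(1,0) (1,1) (1,2) (1,3) (1,4) (2,0) (2,1) (2,2) (2,3) (2,4) (3,0) (3,1) (3,2) (3,3) (3,4) (4,0) (4,1)] -> total=17
Click 2 (2,0) count=0: revealed 0 new [(none)] -> total=17
Click 3 (4,0) count=1: revealed 0 new [(none)] -> total=17
Click 4 (1,4) count=4: revealed 0 new [(none)] -> total=17

Answer: ......
#####.
#####.
#####.
##....
......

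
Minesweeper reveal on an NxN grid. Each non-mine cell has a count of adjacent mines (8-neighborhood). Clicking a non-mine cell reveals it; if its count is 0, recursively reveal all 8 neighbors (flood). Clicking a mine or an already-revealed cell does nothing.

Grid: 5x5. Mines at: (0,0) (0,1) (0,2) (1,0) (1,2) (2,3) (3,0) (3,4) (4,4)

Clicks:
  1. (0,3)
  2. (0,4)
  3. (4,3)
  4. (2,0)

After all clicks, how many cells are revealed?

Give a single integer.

Answer: 6

Derivation:
Click 1 (0,3) count=2: revealed 1 new [(0,3)] -> total=1
Click 2 (0,4) count=0: revealed 3 new [(0,4) (1,3) (1,4)] -> total=4
Click 3 (4,3) count=2: revealed 1 new [(4,3)] -> total=5
Click 4 (2,0) count=2: revealed 1 new [(2,0)] -> total=6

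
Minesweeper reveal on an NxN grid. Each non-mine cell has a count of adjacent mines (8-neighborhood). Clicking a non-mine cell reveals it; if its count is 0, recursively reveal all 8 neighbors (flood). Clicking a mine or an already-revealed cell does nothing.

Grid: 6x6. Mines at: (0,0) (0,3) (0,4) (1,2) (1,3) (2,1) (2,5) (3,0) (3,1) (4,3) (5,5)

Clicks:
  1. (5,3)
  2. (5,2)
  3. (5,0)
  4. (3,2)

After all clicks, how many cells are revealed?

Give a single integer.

Answer: 8

Derivation:
Click 1 (5,3) count=1: revealed 1 new [(5,3)] -> total=1
Click 2 (5,2) count=1: revealed 1 new [(5,2)] -> total=2
Click 3 (5,0) count=0: revealed 5 new [(4,0) (4,1) (4,2) (5,0) (5,1)] -> total=7
Click 4 (3,2) count=3: revealed 1 new [(3,2)] -> total=8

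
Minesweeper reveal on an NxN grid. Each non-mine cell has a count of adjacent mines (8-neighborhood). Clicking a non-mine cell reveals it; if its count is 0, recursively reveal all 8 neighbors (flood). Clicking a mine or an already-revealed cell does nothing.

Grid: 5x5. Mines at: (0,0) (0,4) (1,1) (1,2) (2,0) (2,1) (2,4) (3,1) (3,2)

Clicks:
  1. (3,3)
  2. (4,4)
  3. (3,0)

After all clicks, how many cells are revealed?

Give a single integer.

Answer: 5

Derivation:
Click 1 (3,3) count=2: revealed 1 new [(3,3)] -> total=1
Click 2 (4,4) count=0: revealed 3 new [(3,4) (4,3) (4,4)] -> total=4
Click 3 (3,0) count=3: revealed 1 new [(3,0)] -> total=5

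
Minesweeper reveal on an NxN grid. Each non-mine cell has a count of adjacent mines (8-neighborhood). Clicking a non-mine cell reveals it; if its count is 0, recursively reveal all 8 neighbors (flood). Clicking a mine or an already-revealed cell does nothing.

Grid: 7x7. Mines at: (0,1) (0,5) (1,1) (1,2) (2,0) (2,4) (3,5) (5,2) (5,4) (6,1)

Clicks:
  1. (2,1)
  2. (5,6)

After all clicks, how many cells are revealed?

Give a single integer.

Answer: 7

Derivation:
Click 1 (2,1) count=3: revealed 1 new [(2,1)] -> total=1
Click 2 (5,6) count=0: revealed 6 new [(4,5) (4,6) (5,5) (5,6) (6,5) (6,6)] -> total=7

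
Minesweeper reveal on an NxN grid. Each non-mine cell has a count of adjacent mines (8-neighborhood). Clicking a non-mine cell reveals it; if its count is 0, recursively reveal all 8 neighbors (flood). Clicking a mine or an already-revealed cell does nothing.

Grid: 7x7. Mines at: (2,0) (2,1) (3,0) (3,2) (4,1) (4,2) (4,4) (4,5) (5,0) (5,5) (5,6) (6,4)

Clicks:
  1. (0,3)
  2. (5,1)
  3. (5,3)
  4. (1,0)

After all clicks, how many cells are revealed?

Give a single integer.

Answer: 25

Derivation:
Click 1 (0,3) count=0: revealed 23 new [(0,0) (0,1) (0,2) (0,3) (0,4) (0,5) (0,6) (1,0) (1,1) (1,2) (1,3) (1,4) (1,5) (1,6) (2,2) (2,3) (2,4) (2,5) (2,6) (3,3) (3,4) (3,5) (3,6)] -> total=23
Click 2 (5,1) count=3: revealed 1 new [(5,1)] -> total=24
Click 3 (5,3) count=3: revealed 1 new [(5,3)] -> total=25
Click 4 (1,0) count=2: revealed 0 new [(none)] -> total=25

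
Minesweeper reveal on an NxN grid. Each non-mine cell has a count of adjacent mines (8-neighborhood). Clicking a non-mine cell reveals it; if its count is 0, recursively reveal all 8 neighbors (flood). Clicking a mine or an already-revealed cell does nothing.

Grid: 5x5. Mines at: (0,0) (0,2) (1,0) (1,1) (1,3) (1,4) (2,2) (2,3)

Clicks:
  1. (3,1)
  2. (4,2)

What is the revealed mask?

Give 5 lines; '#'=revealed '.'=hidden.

Click 1 (3,1) count=1: revealed 1 new [(3,1)] -> total=1
Click 2 (4,2) count=0: revealed 11 new [(2,0) (2,1) (3,0) (3,2) (3,3) (3,4) (4,0) (4,1) (4,2) (4,3) (4,4)] -> total=12

Answer: .....
.....
##...
#####
#####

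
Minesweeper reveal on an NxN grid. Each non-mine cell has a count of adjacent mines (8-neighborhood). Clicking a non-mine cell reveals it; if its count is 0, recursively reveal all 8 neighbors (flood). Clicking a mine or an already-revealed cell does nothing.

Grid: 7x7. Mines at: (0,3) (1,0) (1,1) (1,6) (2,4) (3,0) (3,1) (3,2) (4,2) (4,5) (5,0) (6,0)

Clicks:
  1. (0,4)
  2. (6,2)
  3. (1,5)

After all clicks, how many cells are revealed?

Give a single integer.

Click 1 (0,4) count=1: revealed 1 new [(0,4)] -> total=1
Click 2 (6,2) count=0: revealed 12 new [(5,1) (5,2) (5,3) (5,4) (5,5) (5,6) (6,1) (6,2) (6,3) (6,4) (6,5) (6,6)] -> total=13
Click 3 (1,5) count=2: revealed 1 new [(1,5)] -> total=14

Answer: 14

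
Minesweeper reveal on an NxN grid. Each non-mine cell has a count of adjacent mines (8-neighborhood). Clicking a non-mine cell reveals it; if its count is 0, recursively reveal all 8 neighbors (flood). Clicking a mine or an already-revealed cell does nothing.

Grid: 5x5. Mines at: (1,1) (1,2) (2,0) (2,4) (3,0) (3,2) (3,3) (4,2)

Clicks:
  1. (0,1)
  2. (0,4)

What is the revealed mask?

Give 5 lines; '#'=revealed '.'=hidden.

Click 1 (0,1) count=2: revealed 1 new [(0,1)] -> total=1
Click 2 (0,4) count=0: revealed 4 new [(0,3) (0,4) (1,3) (1,4)] -> total=5

Answer: .#.##
...##
.....
.....
.....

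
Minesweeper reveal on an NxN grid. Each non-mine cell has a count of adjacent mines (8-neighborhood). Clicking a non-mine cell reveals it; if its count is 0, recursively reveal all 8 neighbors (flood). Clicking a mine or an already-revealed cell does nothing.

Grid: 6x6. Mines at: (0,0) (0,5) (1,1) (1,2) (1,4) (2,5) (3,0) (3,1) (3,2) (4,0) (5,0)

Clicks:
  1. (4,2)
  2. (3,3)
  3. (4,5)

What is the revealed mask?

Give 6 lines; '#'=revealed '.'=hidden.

Answer: ......
......
......
...###
.#####
.#####

Derivation:
Click 1 (4,2) count=2: revealed 1 new [(4,2)] -> total=1
Click 2 (3,3) count=1: revealed 1 new [(3,3)] -> total=2
Click 3 (4,5) count=0: revealed 11 new [(3,4) (3,5) (4,1) (4,3) (4,4) (4,5) (5,1) (5,2) (5,3) (5,4) (5,5)] -> total=13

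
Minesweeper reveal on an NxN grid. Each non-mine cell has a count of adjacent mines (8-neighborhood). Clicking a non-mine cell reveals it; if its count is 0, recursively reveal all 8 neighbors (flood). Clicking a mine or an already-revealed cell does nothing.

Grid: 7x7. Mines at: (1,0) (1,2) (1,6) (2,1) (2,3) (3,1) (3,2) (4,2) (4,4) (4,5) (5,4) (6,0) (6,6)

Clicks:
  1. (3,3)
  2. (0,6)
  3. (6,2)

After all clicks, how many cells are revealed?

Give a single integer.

Answer: 8

Derivation:
Click 1 (3,3) count=4: revealed 1 new [(3,3)] -> total=1
Click 2 (0,6) count=1: revealed 1 new [(0,6)] -> total=2
Click 3 (6,2) count=0: revealed 6 new [(5,1) (5,2) (5,3) (6,1) (6,2) (6,3)] -> total=8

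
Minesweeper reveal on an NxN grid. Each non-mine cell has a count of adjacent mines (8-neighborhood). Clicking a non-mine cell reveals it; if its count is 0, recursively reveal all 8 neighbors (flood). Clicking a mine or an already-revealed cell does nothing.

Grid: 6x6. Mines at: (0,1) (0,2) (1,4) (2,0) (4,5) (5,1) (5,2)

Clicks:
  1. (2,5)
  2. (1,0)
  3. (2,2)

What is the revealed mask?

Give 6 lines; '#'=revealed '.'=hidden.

Answer: ......
####..
.#####
.####.
.####.
......

Derivation:
Click 1 (2,5) count=1: revealed 1 new [(2,5)] -> total=1
Click 2 (1,0) count=2: revealed 1 new [(1,0)] -> total=2
Click 3 (2,2) count=0: revealed 15 new [(1,1) (1,2) (1,3) (2,1) (2,2) (2,3) (2,4) (3,1) (3,2) (3,3) (3,4) (4,1) (4,2) (4,3) (4,4)] -> total=17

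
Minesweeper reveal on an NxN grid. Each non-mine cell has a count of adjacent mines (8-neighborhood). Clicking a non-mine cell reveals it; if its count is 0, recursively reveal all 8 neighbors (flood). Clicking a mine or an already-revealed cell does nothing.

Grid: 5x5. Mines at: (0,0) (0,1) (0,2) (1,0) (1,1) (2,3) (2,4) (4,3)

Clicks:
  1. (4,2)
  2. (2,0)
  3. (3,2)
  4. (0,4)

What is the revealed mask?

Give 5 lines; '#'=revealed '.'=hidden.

Click 1 (4,2) count=1: revealed 1 new [(4,2)] -> total=1
Click 2 (2,0) count=2: revealed 1 new [(2,0)] -> total=2
Click 3 (3,2) count=2: revealed 1 new [(3,2)] -> total=3
Click 4 (0,4) count=0: revealed 4 new [(0,3) (0,4) (1,3) (1,4)] -> total=7

Answer: ...##
...##
#....
..#..
..#..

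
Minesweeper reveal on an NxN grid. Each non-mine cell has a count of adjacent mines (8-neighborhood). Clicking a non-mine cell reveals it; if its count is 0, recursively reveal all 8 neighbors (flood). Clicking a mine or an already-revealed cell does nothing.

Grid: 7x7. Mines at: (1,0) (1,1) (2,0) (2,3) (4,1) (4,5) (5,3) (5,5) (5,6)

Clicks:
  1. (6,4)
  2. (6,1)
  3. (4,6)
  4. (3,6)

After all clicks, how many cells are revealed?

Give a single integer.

Answer: 9

Derivation:
Click 1 (6,4) count=2: revealed 1 new [(6,4)] -> total=1
Click 2 (6,1) count=0: revealed 6 new [(5,0) (5,1) (5,2) (6,0) (6,1) (6,2)] -> total=7
Click 3 (4,6) count=3: revealed 1 new [(4,6)] -> total=8
Click 4 (3,6) count=1: revealed 1 new [(3,6)] -> total=9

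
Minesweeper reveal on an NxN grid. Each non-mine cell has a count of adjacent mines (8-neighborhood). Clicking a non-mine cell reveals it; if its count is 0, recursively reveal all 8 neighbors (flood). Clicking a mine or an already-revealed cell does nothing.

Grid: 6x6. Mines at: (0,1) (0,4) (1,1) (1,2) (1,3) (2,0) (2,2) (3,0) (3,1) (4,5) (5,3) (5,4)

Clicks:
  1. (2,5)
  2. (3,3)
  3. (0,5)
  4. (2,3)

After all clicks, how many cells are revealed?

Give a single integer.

Click 1 (2,5) count=0: revealed 6 new [(1,4) (1,5) (2,4) (2,5) (3,4) (3,5)] -> total=6
Click 2 (3,3) count=1: revealed 1 new [(3,3)] -> total=7
Click 3 (0,5) count=1: revealed 1 new [(0,5)] -> total=8
Click 4 (2,3) count=3: revealed 1 new [(2,3)] -> total=9

Answer: 9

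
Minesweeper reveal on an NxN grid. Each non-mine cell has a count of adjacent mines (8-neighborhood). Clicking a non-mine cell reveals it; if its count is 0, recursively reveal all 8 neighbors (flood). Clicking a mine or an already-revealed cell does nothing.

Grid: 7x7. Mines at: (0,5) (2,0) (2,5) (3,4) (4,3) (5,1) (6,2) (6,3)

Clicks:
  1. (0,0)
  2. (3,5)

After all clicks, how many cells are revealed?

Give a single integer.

Click 1 (0,0) count=0: revealed 17 new [(0,0) (0,1) (0,2) (0,3) (0,4) (1,0) (1,1) (1,2) (1,3) (1,4) (2,1) (2,2) (2,3) (2,4) (3,1) (3,2) (3,3)] -> total=17
Click 2 (3,5) count=2: revealed 1 new [(3,5)] -> total=18

Answer: 18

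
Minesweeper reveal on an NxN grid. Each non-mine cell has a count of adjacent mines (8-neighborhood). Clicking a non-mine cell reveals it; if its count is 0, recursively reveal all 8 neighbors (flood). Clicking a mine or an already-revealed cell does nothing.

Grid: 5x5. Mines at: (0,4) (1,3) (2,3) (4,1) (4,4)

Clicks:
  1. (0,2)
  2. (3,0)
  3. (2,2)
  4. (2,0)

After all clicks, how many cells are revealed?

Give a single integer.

Click 1 (0,2) count=1: revealed 1 new [(0,2)] -> total=1
Click 2 (3,0) count=1: revealed 1 new [(3,0)] -> total=2
Click 3 (2,2) count=2: revealed 1 new [(2,2)] -> total=3
Click 4 (2,0) count=0: revealed 9 new [(0,0) (0,1) (1,0) (1,1) (1,2) (2,0) (2,1) (3,1) (3,2)] -> total=12

Answer: 12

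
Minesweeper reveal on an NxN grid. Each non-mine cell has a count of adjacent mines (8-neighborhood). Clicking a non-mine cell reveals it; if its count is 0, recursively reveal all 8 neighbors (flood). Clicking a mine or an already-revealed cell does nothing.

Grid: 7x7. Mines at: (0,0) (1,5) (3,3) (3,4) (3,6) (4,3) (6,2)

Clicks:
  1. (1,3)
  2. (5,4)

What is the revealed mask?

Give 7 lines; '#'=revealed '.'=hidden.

Answer: .####..
#####..
#####..
###....
###....
###.#..
##.....

Derivation:
Click 1 (1,3) count=0: revealed 25 new [(0,1) (0,2) (0,3) (0,4) (1,0) (1,1) (1,2) (1,3) (1,4) (2,0) (2,1) (2,2) (2,3) (2,4) (3,0) (3,1) (3,2) (4,0) (4,1) (4,2) (5,0) (5,1) (5,2) (6,0) (6,1)] -> total=25
Click 2 (5,4) count=1: revealed 1 new [(5,4)] -> total=26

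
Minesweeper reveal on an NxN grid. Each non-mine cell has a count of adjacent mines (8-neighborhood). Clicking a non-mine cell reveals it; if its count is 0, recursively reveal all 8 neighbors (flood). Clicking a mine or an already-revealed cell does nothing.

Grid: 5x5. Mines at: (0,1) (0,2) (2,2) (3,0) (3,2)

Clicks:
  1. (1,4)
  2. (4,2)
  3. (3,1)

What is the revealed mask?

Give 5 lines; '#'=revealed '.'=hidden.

Click 1 (1,4) count=0: revealed 10 new [(0,3) (0,4) (1,3) (1,4) (2,3) (2,4) (3,3) (3,4) (4,3) (4,4)] -> total=10
Click 2 (4,2) count=1: revealed 1 new [(4,2)] -> total=11
Click 3 (3,1) count=3: revealed 1 new [(3,1)] -> total=12

Answer: ...##
...##
...##
.#.##
..###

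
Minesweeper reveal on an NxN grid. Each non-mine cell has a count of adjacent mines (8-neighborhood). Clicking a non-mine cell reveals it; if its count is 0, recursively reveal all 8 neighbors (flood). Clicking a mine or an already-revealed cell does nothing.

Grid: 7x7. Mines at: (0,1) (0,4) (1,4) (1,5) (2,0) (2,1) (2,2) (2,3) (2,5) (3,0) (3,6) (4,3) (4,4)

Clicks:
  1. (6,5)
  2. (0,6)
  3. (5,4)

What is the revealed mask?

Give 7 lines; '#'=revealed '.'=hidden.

Answer: ......#
.......
.......
.......
###..##
#######
#######

Derivation:
Click 1 (6,5) count=0: revealed 19 new [(4,0) (4,1) (4,2) (4,5) (4,6) (5,0) (5,1) (5,2) (5,3) (5,4) (5,5) (5,6) (6,0) (6,1) (6,2) (6,3) (6,4) (6,5) (6,6)] -> total=19
Click 2 (0,6) count=1: revealed 1 new [(0,6)] -> total=20
Click 3 (5,4) count=2: revealed 0 new [(none)] -> total=20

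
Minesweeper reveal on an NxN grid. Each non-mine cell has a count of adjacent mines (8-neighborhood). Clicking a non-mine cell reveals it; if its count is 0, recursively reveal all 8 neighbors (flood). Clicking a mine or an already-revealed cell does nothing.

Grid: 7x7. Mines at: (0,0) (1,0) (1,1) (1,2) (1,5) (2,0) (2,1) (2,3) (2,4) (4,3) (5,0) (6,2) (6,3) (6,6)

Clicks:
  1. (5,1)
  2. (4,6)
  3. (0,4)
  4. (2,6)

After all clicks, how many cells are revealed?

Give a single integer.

Answer: 13

Derivation:
Click 1 (5,1) count=2: revealed 1 new [(5,1)] -> total=1
Click 2 (4,6) count=0: revealed 11 new [(2,5) (2,6) (3,4) (3,5) (3,6) (4,4) (4,5) (4,6) (5,4) (5,5) (5,6)] -> total=12
Click 3 (0,4) count=1: revealed 1 new [(0,4)] -> total=13
Click 4 (2,6) count=1: revealed 0 new [(none)] -> total=13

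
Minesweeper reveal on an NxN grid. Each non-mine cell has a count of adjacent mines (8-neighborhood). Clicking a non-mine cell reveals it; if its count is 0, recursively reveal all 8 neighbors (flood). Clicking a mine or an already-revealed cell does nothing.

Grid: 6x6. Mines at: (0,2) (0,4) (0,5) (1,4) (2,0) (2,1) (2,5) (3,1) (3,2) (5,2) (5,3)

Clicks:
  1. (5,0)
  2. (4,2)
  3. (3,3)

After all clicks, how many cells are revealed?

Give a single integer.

Answer: 6

Derivation:
Click 1 (5,0) count=0: revealed 4 new [(4,0) (4,1) (5,0) (5,1)] -> total=4
Click 2 (4,2) count=4: revealed 1 new [(4,2)] -> total=5
Click 3 (3,3) count=1: revealed 1 new [(3,3)] -> total=6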